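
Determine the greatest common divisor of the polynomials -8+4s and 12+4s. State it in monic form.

1

Repeated division with remainder:
  4s-8 = (4s+12) + (-20)
  4s+12 = (-(1/5)s-3/5)(-20) + (0)
The last nonzero remainder is the constant -20, so the polynomials are coprime and gcd = 1.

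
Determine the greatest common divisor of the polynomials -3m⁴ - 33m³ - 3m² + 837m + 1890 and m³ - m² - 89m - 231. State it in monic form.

m² + 10m + 21

By polynomial division,
  -3m⁴ - 33m³ - 3m² + 837m + 1890 = (-3m - 36)(m³ - m² - 89m - 231) + (-306m² - 3060m - 6426)
  m³ - m² - 89m - 231 = (-(1/306)m + 11/306)(-306m² - 3060m - 6426) + (0)
Last nonzero remainder: -306m² - 3060m - 6426. Dividing through by -306 gives the monic gcd m² + 10m + 21.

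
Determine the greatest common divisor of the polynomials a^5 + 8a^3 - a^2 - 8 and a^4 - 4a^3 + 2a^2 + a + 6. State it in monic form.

Repeated division with remainder:
  a^5 + 8a^3 - a^2 - 8 = (a + 4)(a^4 - 4a^3 + 2a^2 + a + 6) + (22a^3 - 10a^2 - 10a - 32)
  a^4 - 4a^3 + 2a^2 + a + 6 = ((1/22)a - 39/242)(22a^3 - 10a^2 - 10a - 32) + ((102/121)a^2 + (102/121)a + 102/121)
  22a^3 - 10a^2 - 10a - 32 = ((1331/51)a - 1936/51)((102/121)a^2 + (102/121)a + 102/121) + (0)
Last nonzero remainder: (102/121)a^2 + (102/121)a + 102/121. Dividing through by 102/121 gives the monic gcd a^2 + a + 1.

a^2 + a + 1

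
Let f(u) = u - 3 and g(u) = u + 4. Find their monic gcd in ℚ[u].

1

By polynomial division,
  u - 3 = (u + 4) + (-7)
  u + 4 = (-(1/7)u - 4/7)(-7) + (0)
The last nonzero remainder is the constant -7, so the polynomials are coprime and gcd = 1.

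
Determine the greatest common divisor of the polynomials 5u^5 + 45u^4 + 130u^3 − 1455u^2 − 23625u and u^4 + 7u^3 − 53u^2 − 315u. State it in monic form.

u^3 + 2u^2 − 63u

By polynomial division,
  5u^5 + 45u^4 + 130u^3 − 1455u^2 − 23625u = (5u + 10)(u^4 + 7u^3 − 53u^2 − 315u) + (325u^3 + 650u^2 − 20475u)
  u^4 + 7u^3 − 53u^2 − 315u = ((1/325)u + 1/65)(325u^3 + 650u^2 − 20475u) + (0)
Last nonzero remainder: 325u^3 + 650u^2 − 20475u. Dividing through by 325 gives the monic gcd u^3 + 2u^2 − 63u.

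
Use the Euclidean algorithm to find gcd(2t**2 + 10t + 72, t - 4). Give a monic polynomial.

1

Apply the Euclidean algorithm:
  2t**2 + 10t + 72 = (2t + 18)(t - 4) + (144)
  t - 4 = ((1/144)t - 1/36)(144) + (0)
The last nonzero remainder is the constant 144, so the polynomials are coprime and gcd = 1.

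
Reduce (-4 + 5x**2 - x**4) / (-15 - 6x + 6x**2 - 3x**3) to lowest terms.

(4 - 4x - x**2 + x**3)/(15 - 9x + 3x**2)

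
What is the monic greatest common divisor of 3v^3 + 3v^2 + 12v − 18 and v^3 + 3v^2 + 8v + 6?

v^2 + 2v + 6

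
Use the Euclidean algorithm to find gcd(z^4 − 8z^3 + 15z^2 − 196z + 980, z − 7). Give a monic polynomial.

z − 7

Repeated division with remainder:
  z^4 − 8z^3 + 15z^2 − 196z + 980 = (z^3 − z^2 + 8z − 140)(z − 7) + (0)
The last nonzero remainder z − 7 is already monic.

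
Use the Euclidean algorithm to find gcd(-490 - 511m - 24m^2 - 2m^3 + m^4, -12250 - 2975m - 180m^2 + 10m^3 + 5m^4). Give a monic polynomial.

-490 - 21m - 3m^2 + m^3

Repeated division with remainder:
  m^4 - 2m^3 - 24m^2 - 511m - 490 = (1/5)(5m^4 + 10m^3 - 180m^2 - 2975m - 12250) + (-4m^3 + 12m^2 + 84m + 1960)
  5m^4 + 10m^3 - 180m^2 - 2975m - 12250 = (-(5/4)m - 25/4)(-4m^3 + 12m^2 + 84m + 1960) + (0)
Last nonzero remainder: -4m^3 + 12m^2 + 84m + 1960. Dividing through by -4 gives the monic gcd m^3 - 3m^2 - 21m - 490.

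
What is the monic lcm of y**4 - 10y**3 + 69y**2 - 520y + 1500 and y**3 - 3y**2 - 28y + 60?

Repeated division with remainder:
  y**4 - 10y**3 + 69y**2 - 520y + 1500 = (y - 7)(y**3 - 3y**2 - 28y + 60) + (76y**2 - 776y + 1920)
  y**3 - 3y**2 - 28y + 60 = ((1/76)y + 137/1444)(76y**2 - 776y + 1920) + ((7350/361)y - 44100/361)
  76y**2 - 776y + 1920 = ((13718/3675)y - 11552/735)((7350/361)y - 44100/361) + (0)
Last nonzero remainder: (7350/361)y - 44100/361. Dividing through by 7350/361 gives the monic gcd y - 6.
Then lcm(f, g) = f·g / gcd(f, g); expanding and making the result monic gives the answer.

y**6 - 7y**5 + 29y**4 - 213y**3 - 750y**2 + 9700y - 15000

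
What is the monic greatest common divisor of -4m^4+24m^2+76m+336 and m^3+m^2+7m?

Apply the Euclidean algorithm:
  -4m^4+24m^2+76m+336 = (-4m+4)(m^3+m^2+7m) + (48m^2+48m+336)
  m^3+m^2+7m = ((1/48)m)(48m^2+48m+336) + (0)
Last nonzero remainder: 48m^2+48m+336. Dividing through by 48 gives the monic gcd m^2+m+7.

m^2+m+7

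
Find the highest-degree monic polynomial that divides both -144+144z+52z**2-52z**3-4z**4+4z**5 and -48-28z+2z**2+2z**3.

6+5z+z**2

By polynomial division,
  4z**5-4z**4-52z**3+52z**2+144z-144 = (2z**2-4z+6)(2z**3+2z**2-28z-48) + (24z**2+120z+144)
  2z**3+2z**2-28z-48 = ((1/12)z-1/3)(24z**2+120z+144) + (0)
Last nonzero remainder: 24z**2+120z+144. Dividing through by 24 gives the monic gcd z**2+5z+6.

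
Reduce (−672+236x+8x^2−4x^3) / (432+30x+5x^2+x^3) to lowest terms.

(−84+40x−4x^2)/(54−3x+x^2)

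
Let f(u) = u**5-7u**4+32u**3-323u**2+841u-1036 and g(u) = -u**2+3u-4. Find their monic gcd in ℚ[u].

u**2-3u+4

Apply the Euclidean algorithm:
  u**5-7u**4+32u**3-323u**2+841u-1036 = (-u**3+4u**2-16u+259)(-u**2+3u-4) + (0)
Last nonzero remainder: -u**2+3u-4. Dividing through by -1 gives the monic gcd u**2-3u+4.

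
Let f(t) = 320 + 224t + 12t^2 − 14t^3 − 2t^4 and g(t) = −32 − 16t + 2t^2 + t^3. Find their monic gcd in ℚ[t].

Repeated division with remainder:
  −2t^4 − 14t^3 + 12t^2 + 224t + 320 = (−2t − 10)(t^3 + 2t^2 − 16t − 32) + (0)
The last nonzero remainder t^3 + 2t^2 − 16t − 32 is already monic.

−32 − 16t + 2t^2 + t^3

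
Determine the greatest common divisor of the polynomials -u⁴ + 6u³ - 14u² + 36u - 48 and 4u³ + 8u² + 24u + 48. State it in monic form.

Euclidean algorithm in ℚ[u]:
  -u⁴ + 6u³ - 14u² + 36u - 48 = (-(1/4)u + 2)(4u³ + 8u² + 24u + 48) + (-24u² - 144)
  4u³ + 8u² + 24u + 48 = (-(1/6)u - 1/3)(-24u² - 144) + (0)
Last nonzero remainder: -24u² - 144. Dividing through by -24 gives the monic gcd u² + 6.

u² + 6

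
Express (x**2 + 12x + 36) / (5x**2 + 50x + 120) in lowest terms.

(x + 6)/(5x + 20)

Repeated division with remainder:
  x**2 + 12x + 36 = (1/5)(5x**2 + 50x + 120) + (2x + 12)
  5x**2 + 50x + 120 = ((5/2)x + 10)(2x + 12) + (0)
Last nonzero remainder: 2x + 12. Dividing through by 2 gives the monic gcd x + 6.
Cancel x + 6 from numerator and denominator to get the reduced form.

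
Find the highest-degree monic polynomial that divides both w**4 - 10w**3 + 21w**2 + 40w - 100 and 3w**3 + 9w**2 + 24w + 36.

w + 2

Repeated division with remainder:
  w**4 - 10w**3 + 21w**2 + 40w - 100 = ((1/3)w - 13/3)(3w**3 + 9w**2 + 24w + 36) + (52w**2 + 132w + 56)
  3w**3 + 9w**2 + 24w + 36 = ((3/52)w + 9/338)(52w**2 + 132w + 56) + ((2916/169)w + 5832/169)
  52w**2 + 132w + 56 = ((2197/729)w + 1183/729)((2916/169)w + 5832/169) + (0)
Last nonzero remainder: (2916/169)w + 5832/169. Dividing through by 2916/169 gives the monic gcd w + 2.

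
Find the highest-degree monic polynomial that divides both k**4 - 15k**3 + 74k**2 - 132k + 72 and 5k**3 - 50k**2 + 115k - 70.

Repeated division with remainder:
  k**4 - 15k**3 + 74k**2 - 132k + 72 = ((1/5)k - 1)(5k**3 - 50k**2 + 115k - 70) + (k**2 - 3k + 2)
  5k**3 - 50k**2 + 115k - 70 = (5k - 35)(k**2 - 3k + 2) + (0)
The last nonzero remainder k**2 - 3k + 2 is already monic.

k**2 - 3k + 2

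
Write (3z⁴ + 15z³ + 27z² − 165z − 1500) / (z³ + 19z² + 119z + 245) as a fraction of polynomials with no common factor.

Apply the Euclidean algorithm:
  3z⁴ + 15z³ + 27z² − 165z − 1500 = (3z − 42)(z³ + 19z² + 119z + 245) + (468z² + 4098z + 8790)
  z³ + 19z² + 119z + 245 = ((1/468)z + 799/36504)(468z² + 4098z + 8790) + ((64009/6084)z + 320045/6084)
  468z² + 4098z + 8790 = ((2847312/64009)z + 10695672/64009)((64009/6084)z + 320045/6084) + (0)
Last nonzero remainder: (64009/6084)z + 320045/6084. Dividing through by 64009/6084 gives the monic gcd z + 5.
Cancel z + 5 from numerator and denominator to get the reduced form.

(3z³ + 27z − 300)/(z² + 14z + 49)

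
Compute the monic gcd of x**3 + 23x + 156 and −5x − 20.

Repeated division with remainder:
  x**3 + 23x + 156 = (−(1/5)x**2 + (4/5)x − 39/5)(−5x − 20) + (0)
Last nonzero remainder: −5x − 20. Dividing through by −5 gives the monic gcd x + 4.

x + 4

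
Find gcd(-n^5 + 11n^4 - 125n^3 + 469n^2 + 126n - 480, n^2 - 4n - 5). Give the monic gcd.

Euclidean algorithm in ℚ[n]:
  -n^5 + 11n^4 - 125n^3 + 469n^2 + 126n - 480 = (-n^3 + 7n^2 - 102n + 96)(n^2 - 4n - 5) + (0)
The last nonzero remainder n^2 - 4n - 5 is already monic.

n^2 - 4n - 5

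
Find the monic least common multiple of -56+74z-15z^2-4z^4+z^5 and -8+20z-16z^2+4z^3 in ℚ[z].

56-130z+89z^2-15z^3+4z^4-5z^5+z^6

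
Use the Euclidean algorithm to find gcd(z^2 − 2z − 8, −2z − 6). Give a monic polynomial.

1

By polynomial division,
  z^2 − 2z − 8 = (−(1/2)z + 5/2)(−2z − 6) + (7)
  −2z − 6 = (−(2/7)z − 6/7)(7) + (0)
The last nonzero remainder is the constant 7, so the polynomials are coprime and gcd = 1.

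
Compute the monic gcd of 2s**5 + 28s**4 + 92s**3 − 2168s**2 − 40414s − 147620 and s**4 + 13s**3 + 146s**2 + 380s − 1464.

s**2 + 9s + 122

By polynomial division,
  2s**5 + 28s**4 + 92s**3 − 2168s**2 − 40414s − 147620 = (2s + 2)(s**4 + 13s**3 + 146s**2 + 380s − 1464) + (−226s**3 − 3220s**2 − 38246s − 144692)
  s**4 + 13s**3 + 146s**2 + 380s − 1464 = (−(1/226)s + 141/25538)(−226s**3 − 3220s**2 − 38246s − 144692) + (−(69615/12769)s**2 − (626535/12769)s − 8493030/12769)
  −226s**3 − 3220s**2 − 38246s − 144692 = ((2885794/69615)s + 15144034/69615)(−(69615/12769)s**2 − (626535/12769)s − 8493030/12769) + (0)
Last nonzero remainder: −(69615/12769)s**2 − (626535/12769)s − 8493030/12769. Dividing through by −69615/12769 gives the monic gcd s**2 + 9s + 122.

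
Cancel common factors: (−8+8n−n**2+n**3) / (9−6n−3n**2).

(−8−n**2)/(9+3n)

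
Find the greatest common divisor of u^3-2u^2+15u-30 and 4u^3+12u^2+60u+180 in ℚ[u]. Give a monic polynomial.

Apply the Euclidean algorithm:
  u^3-2u^2+15u-30 = (1/4)(4u^3+12u^2+60u+180) + (-5u^2-75)
  4u^3+12u^2+60u+180 = (-(4/5)u-12/5)(-5u^2-75) + (0)
Last nonzero remainder: -5u^2-75. Dividing through by -5 gives the monic gcd u^2+15.

u^2+15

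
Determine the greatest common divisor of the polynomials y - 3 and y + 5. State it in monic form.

1

Apply the Euclidean algorithm:
  y - 3 = (y + 5) + (-8)
  y + 5 = (-(1/8)y - 5/8)(-8) + (0)
The last nonzero remainder is the constant -8, so the polynomials are coprime and gcd = 1.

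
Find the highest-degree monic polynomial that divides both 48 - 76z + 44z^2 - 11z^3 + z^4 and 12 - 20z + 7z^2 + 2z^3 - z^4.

4 - 4z + z^2

Apply the Euclidean algorithm:
  z^4 - 11z^3 + 44z^2 - 76z + 48 = (-1)(-z^4 + 2z^3 + 7z^2 - 20z + 12) + (-9z^3 + 51z^2 - 96z + 60)
  -z^4 + 2z^3 + 7z^2 - 20z + 12 = ((1/9)z + 11/27)(-9z^3 + 51z^2 - 96z + 60) + (-(28/9)z^2 + (112/9)z - 112/9)
  -9z^3 + 51z^2 - 96z + 60 = ((81/28)z - 135/28)(-(28/9)z^2 + (112/9)z - 112/9) + (0)
Last nonzero remainder: -(28/9)z^2 + (112/9)z - 112/9. Dividing through by -28/9 gives the monic gcd z^2 - 4z + 4.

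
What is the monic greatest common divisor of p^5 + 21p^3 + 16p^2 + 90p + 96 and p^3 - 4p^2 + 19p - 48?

Repeated division with remainder:
  p^5 + 21p^3 + 16p^2 + 90p + 96 = (p^2 + 4p + 18)(p^3 - 4p^2 + 19p - 48) + (60p^2 - 60p + 960)
  p^3 - 4p^2 + 19p - 48 = ((1/60)p - 1/20)(60p^2 - 60p + 960) + (0)
Last nonzero remainder: 60p^2 - 60p + 960. Dividing through by 60 gives the monic gcd p^2 - p + 16.

p^2 - p + 16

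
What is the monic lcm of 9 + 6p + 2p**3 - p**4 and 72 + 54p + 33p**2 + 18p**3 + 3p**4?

Apply the Euclidean algorithm:
  -p**4 + 2p**3 + 6p + 9 = (-1/3)(3p**4 + 18p**3 + 33p**2 + 54p + 72) + (8p**3 + 11p**2 + 24p + 33)
  3p**4 + 18p**3 + 33p**2 + 54p + 72 = ((3/8)p + 111/64)(8p**3 + 11p**2 + 24p + 33) + ((315/64)p**2 + 945/64)
  8p**3 + 11p**2 + 24p + 33 = ((512/315)p + 704/315)((315/64)p**2 + 945/64) + (0)
Last nonzero remainder: (315/64)p**2 + 945/64. Dividing through by 315/64 gives the monic gcd p**2 + 3.
Then lcm(f, g) = f·g / gcd(f, g); expanding and making the result monic gives the answer.

-72 - 102p - 45p**2 - 22p**3 - 4p**4 + 4p**5 + p**6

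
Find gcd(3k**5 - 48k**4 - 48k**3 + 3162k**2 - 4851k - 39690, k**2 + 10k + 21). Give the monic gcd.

k**2 + 10k + 21

Apply the Euclidean algorithm:
  3k**5 - 48k**4 - 48k**3 + 3162k**2 - 4851k - 39690 = (3k**3 - 78k**2 + 669k - 1890)(k**2 + 10k + 21) + (0)
The last nonzero remainder k**2 + 10k + 21 is already monic.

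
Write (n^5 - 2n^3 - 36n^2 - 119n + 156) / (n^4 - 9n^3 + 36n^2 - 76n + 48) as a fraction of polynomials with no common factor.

(n^3 + 5n^2 + 19n + 39)/(n^2 - 4n + 12)

Apply the Euclidean algorithm:
  n^5 - 2n^3 - 36n^2 - 119n + 156 = (n + 9)(n^4 - 9n^3 + 36n^2 - 76n + 48) + (43n^3 - 284n^2 + 517n - 276)
  n^4 - 9n^3 + 36n^2 - 76n + 48 = ((1/43)n - 103/1849)(43n^3 - 284n^2 + 517n - 276) + ((15081/1849)n^2 - (75405/1849)n + 60324/1849)
  43n^3 - 284n^2 + 517n - 276 = ((79507/15081)n - 42527/5027)((15081/1849)n^2 - (75405/1849)n + 60324/1849) + (0)
Last nonzero remainder: (15081/1849)n^2 - (75405/1849)n + 60324/1849. Dividing through by 15081/1849 gives the monic gcd n^2 - 5n + 4.
Cancel n^2 - 5n + 4 from numerator and denominator to get the reduced form.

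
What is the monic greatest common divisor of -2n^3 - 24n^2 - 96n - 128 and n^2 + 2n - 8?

n + 4

Euclidean algorithm in ℚ[n]:
  -2n^3 - 24n^2 - 96n - 128 = (-2n - 20)(n^2 + 2n - 8) + (-72n - 288)
  n^2 + 2n - 8 = (-(1/72)n + 1/36)(-72n - 288) + (0)
Last nonzero remainder: -72n - 288. Dividing through by -72 gives the monic gcd n + 4.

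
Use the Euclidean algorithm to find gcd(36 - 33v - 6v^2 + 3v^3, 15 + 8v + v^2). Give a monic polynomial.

Apply the Euclidean algorithm:
  3v^3 - 6v^2 - 33v + 36 = (3v - 30)(v^2 + 8v + 15) + (162v + 486)
  v^2 + 8v + 15 = ((1/162)v + 5/162)(162v + 486) + (0)
Last nonzero remainder: 162v + 486. Dividing through by 162 gives the monic gcd v + 3.

3 + v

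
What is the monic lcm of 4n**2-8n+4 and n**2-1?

By polynomial division,
  4n**2-8n+4 = (4)(n**2-1) + (-8n+8)
  n**2-1 = (-(1/8)n-1/8)(-8n+8) + (0)
Last nonzero remainder: -8n+8. Dividing through by -8 gives the monic gcd n-1.
Then lcm(f, g) = f·g / gcd(f, g); expanding and making the result monic gives the answer.

n**3-n**2-n+1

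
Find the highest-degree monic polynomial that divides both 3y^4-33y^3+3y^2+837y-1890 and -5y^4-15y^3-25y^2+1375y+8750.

y^2-2y-35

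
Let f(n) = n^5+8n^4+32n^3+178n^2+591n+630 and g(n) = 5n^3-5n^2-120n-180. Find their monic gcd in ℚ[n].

n^2+5n+6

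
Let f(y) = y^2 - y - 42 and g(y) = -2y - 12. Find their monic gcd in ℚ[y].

By polynomial division,
  y^2 - y - 42 = (-(1/2)y + 7/2)(-2y - 12) + (0)
Last nonzero remainder: -2y - 12. Dividing through by -2 gives the monic gcd y + 6.

y + 6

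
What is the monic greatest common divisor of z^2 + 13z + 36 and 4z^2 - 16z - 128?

Euclidean algorithm in ℚ[z]:
  z^2 + 13z + 36 = (1/4)(4z^2 - 16z - 128) + (17z + 68)
  4z^2 - 16z - 128 = ((4/17)z - 32/17)(17z + 68) + (0)
Last nonzero remainder: 17z + 68. Dividing through by 17 gives the monic gcd z + 4.

z + 4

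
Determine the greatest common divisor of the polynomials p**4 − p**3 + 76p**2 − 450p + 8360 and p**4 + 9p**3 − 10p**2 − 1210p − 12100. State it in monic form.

p**2 + 10p + 110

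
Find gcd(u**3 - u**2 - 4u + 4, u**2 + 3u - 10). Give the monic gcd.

Repeated division with remainder:
  u**3 - u**2 - 4u + 4 = (u - 4)(u**2 + 3u - 10) + (18u - 36)
  u**2 + 3u - 10 = ((1/18)u + 5/18)(18u - 36) + (0)
Last nonzero remainder: 18u - 36. Dividing through by 18 gives the monic gcd u - 2.

u - 2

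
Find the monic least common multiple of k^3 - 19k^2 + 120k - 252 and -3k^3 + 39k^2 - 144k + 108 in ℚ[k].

Euclidean algorithm in ℚ[k]:
  k^3 - 19k^2 + 120k - 252 = (-1/3)(-3k^3 + 39k^2 - 144k + 108) + (-6k^2 + 72k - 216)
  -3k^3 + 39k^2 - 144k + 108 = ((1/2)k - 1/2)(-6k^2 + 72k - 216) + (0)
Last nonzero remainder: -6k^2 + 72k - 216. Dividing through by -6 gives the monic gcd k^2 - 12k + 36.
Then lcm(f, g) = f·g / gcd(f, g); expanding and making the result monic gives the answer.

k^4 - 20k^3 + 139k^2 - 372k + 252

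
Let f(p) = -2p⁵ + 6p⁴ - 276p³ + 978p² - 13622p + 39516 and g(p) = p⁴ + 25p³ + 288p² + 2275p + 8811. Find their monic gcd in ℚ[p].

p² + 5p + 89

Repeated division with remainder:
  -2p⁵ + 6p⁴ - 276p³ + 978p² - 13622p + 39516 = (-2p + 56)(p⁴ + 25p³ + 288p² + 2275p + 8811) + (-1100p³ - 10600p² - 123400p - 453900)
  p⁴ + 25p³ + 288p² + 2275p + 8811 = (-(1/1100)p - 169/12100)(-1100p³ - 10600p² - 123400p - 453900) + ((3360/121)p² + (16800/121)p + 299040/121)
  -1100p³ - 10600p² - 123400p - 453900 = (-(6655/168)p - 10285/56)((3360/121)p² + (16800/121)p + 299040/121) + (0)
Last nonzero remainder: (3360/121)p² + (16800/121)p + 299040/121. Dividing through by 3360/121 gives the monic gcd p² + 5p + 89.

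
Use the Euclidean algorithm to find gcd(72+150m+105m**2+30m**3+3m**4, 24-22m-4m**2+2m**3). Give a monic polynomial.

Euclidean algorithm in ℚ[m]:
  3m**4+30m**3+105m**2+150m+72 = ((3/2)m+18)(2m**3-4m**2-22m+24) + (210m**2+510m-360)
  2m**3-4m**2-22m+24 = ((1/105)m-31/735)(210m**2+510m-360) + ((144/49)m+432/49)
  210m**2+510m-360 = ((1715/24)m-245/6)((144/49)m+432/49) + (0)
Last nonzero remainder: (144/49)m+432/49. Dividing through by 144/49 gives the monic gcd m+3.

3+m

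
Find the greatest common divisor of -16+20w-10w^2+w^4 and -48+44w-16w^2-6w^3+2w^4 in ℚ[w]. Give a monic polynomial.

Euclidean algorithm in ℚ[w]:
  w^4-10w^2+20w-16 = (1/2)(2w^4-6w^3-16w^2+44w-48) + (3w^3-2w^2-2w+8)
  2w^4-6w^3-16w^2+44w-48 = ((2/3)w-14/9)(3w^3-2w^2-2w+8) + (-(160/9)w^2+(320/9)w-320/9)
  3w^3-2w^2-2w+8 = (-(27/160)w-9/40)(-(160/9)w^2+(320/9)w-320/9) + (0)
Last nonzero remainder: -(160/9)w^2+(320/9)w-320/9. Dividing through by -160/9 gives the monic gcd w^2-2w+2.

2-2w+w^2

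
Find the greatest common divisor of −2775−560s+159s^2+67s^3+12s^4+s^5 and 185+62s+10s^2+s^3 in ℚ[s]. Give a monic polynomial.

185+62s+10s^2+s^3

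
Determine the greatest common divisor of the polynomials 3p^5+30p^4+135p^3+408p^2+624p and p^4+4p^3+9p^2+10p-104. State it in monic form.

p^3+6p^2+21p+52

Euclidean algorithm in ℚ[p]:
  3p^5+30p^4+135p^3+408p^2+624p = (3p+18)(p^4+4p^3+9p^2+10p-104) + (36p^3+216p^2+756p+1872)
  p^4+4p^3+9p^2+10p-104 = ((1/36)p-1/18)(36p^3+216p^2+756p+1872) + (0)
Last nonzero remainder: 36p^3+216p^2+756p+1872. Dividing through by 36 gives the monic gcd p^3+6p^2+21p+52.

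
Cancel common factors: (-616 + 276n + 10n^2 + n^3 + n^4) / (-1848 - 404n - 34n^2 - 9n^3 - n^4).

Euclidean algorithm in ℚ[n]:
  n^4 + n^3 + 10n^2 + 276n - 616 = (-1)(-n^4 - 9n^3 - 34n^2 - 404n - 1848) + (-8n^3 - 24n^2 - 128n - 2464)
  -n^4 - 9n^3 - 34n^2 - 404n - 1848 = ((1/8)n + 3/4)(-8n^3 - 24n^2 - 128n - 2464) + (0)
Last nonzero remainder: -8n^3 - 24n^2 - 128n - 2464. Dividing through by -8 gives the monic gcd n^3 + 3n^2 + 16n + 308.
Cancel n^3 + 3n^2 + 16n + 308 from numerator and denominator to get the reduced form.

(2 - n)/(6 + n)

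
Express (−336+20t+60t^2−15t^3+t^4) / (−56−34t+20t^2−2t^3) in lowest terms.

(12+4t−t^2)/(2+2t)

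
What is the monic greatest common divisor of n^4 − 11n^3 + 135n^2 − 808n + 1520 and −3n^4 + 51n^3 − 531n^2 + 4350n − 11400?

n^3 − 7n^2 + 107n − 380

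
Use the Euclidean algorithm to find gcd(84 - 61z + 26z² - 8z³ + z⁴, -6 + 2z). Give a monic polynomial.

-3 + z

Apply the Euclidean algorithm:
  z⁴ - 8z³ + 26z² - 61z + 84 = ((1/2)z³ - (5/2)z² + (11/2)z - 14)(2z - 6) + (0)
Last nonzero remainder: 2z - 6. Dividing through by 2 gives the monic gcd z - 3.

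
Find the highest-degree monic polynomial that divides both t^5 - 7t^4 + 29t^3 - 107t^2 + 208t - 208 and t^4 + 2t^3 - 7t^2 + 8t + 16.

t^2 - 3t + 4

Euclidean algorithm in ℚ[t]:
  t^5 - 7t^4 + 29t^3 - 107t^2 + 208t - 208 = (t - 9)(t^4 + 2t^3 - 7t^2 + 8t + 16) + (54t^3 - 178t^2 + 264t - 64)
  t^4 + 2t^3 - 7t^2 + 8t + 16 = ((1/54)t + 143/1458)(54t^3 - 178t^2 + 264t - 64) + ((4060/729)t^2 - (4060/243)t + 16240/729)
  54t^3 - 178t^2 + 264t - 64 = ((19683/2030)t - 2916/1015)((4060/729)t^2 - (4060/243)t + 16240/729) + (0)
Last nonzero remainder: (4060/729)t^2 - (4060/243)t + 16240/729. Dividing through by 4060/729 gives the monic gcd t^2 - 3t + 4.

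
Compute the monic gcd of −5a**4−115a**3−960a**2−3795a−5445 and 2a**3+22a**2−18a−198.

a**2+14a+33

Apply the Euclidean algorithm:
  −5a**4−115a**3−960a**2−3795a−5445 = (−(5/2)a−30)(2a**3+22a**2−18a−198) + (−345a**2−4830a−11385)
  2a**3+22a**2−18a−198 = (−(2/345)a+2/115)(−345a**2−4830a−11385) + (0)
Last nonzero remainder: −345a**2−4830a−11385. Dividing through by −345 gives the monic gcd a**2+14a+33.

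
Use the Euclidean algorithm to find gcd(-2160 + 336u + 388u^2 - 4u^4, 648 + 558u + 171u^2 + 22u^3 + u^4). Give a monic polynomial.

27 + 12u + u^2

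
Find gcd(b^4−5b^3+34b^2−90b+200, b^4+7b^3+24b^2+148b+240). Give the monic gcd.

b^2−b+20

Apply the Euclidean algorithm:
  b^4−5b^3+34b^2−90b+200 = (b^4+7b^3+24b^2+148b+240) + (−12b^3+10b^2−238b−40)
  b^4+7b^3+24b^2+148b+240 = (−(1/12)b−47/72)(−12b^3+10b^2−238b−40) + ((385/36)b^2−(385/36)b+1925/9)
  −12b^3+10b^2−238b−40 = (−(432/385)b−72/385)((385/36)b^2−(385/36)b+1925/9) + (0)
Last nonzero remainder: (385/36)b^2−(385/36)b+1925/9. Dividing through by 385/36 gives the monic gcd b^2−b+20.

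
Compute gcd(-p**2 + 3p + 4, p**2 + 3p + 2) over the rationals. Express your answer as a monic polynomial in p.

Apply the Euclidean algorithm:
  -p**2 + 3p + 4 = (-1)(p**2 + 3p + 2) + (6p + 6)
  p**2 + 3p + 2 = ((1/6)p + 1/3)(6p + 6) + (0)
Last nonzero remainder: 6p + 6. Dividing through by 6 gives the monic gcd p + 1.

p + 1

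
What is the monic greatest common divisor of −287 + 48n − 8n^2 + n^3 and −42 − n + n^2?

By polynomial division,
  n^3 − 8n^2 + 48n − 287 = (n − 7)(n^2 − n − 42) + (83n − 581)
  n^2 − n − 42 = ((1/83)n + 6/83)(83n − 581) + (0)
Last nonzero remainder: 83n − 581. Dividing through by 83 gives the monic gcd n − 7.

−7 + n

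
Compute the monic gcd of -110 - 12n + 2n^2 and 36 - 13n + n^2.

1

Euclidean algorithm in ℚ[n]:
  2n^2 - 12n - 110 = (2)(n^2 - 13n + 36) + (14n - 182)
  n^2 - 13n + 36 = ((1/14)n)(14n - 182) + (36)
  14n - 182 = ((7/18)n - 91/18)(36) + (0)
The last nonzero remainder is the constant 36, so the polynomials are coprime and gcd = 1.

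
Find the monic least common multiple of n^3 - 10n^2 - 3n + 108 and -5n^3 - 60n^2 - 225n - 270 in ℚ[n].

n^5 - n^4 - 75n^3 - 99n^2 + 918n + 1944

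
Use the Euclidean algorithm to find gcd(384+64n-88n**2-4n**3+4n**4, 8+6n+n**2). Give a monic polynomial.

8+6n+n**2

Repeated division with remainder:
  4n**4-4n**3-88n**2+64n+384 = (4n**2-28n+48)(n**2+6n+8) + (0)
The last nonzero remainder n**2+6n+8 is already monic.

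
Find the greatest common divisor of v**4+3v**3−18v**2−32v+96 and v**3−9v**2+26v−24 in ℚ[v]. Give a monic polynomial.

v**2−5v+6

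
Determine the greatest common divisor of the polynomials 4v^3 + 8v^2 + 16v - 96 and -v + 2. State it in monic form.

By polynomial division,
  4v^3 + 8v^2 + 16v - 96 = (-4v^2 - 16v - 48)(-v + 2) + (0)
Last nonzero remainder: -v + 2. Dividing through by -1 gives the monic gcd v - 2.

v - 2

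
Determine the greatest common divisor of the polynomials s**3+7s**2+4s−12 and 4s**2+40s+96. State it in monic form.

Apply the Euclidean algorithm:
  s**3+7s**2+4s−12 = ((1/4)s−3/4)(4s**2+40s+96) + (10s+60)
  4s**2+40s+96 = ((2/5)s+8/5)(10s+60) + (0)
Last nonzero remainder: 10s+60. Dividing through by 10 gives the monic gcd s+6.

s+6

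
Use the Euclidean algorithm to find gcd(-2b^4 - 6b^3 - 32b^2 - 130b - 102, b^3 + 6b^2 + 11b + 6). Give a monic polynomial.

Repeated division with remainder:
  -2b^4 - 6b^3 - 32b^2 - 130b - 102 = (-2b + 6)(b^3 + 6b^2 + 11b + 6) + (-46b^2 - 184b - 138)
  b^3 + 6b^2 + 11b + 6 = (-(1/46)b - 1/23)(-46b^2 - 184b - 138) + (0)
Last nonzero remainder: -46b^2 - 184b - 138. Dividing through by -46 gives the monic gcd b^2 + 4b + 3.

b^2 + 4b + 3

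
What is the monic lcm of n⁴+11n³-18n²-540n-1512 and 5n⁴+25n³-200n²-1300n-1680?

Apply the Euclidean algorithm:
  n⁴+11n³-18n²-540n-1512 = (1/5)(5n⁴+25n³-200n²-1300n-1680) + (6n³+22n²-280n-1176)
  5n⁴+25n³-200n²-1300n-1680 = ((5/6)n+10/9)(6n³+22n²-280n-1176) + ((80/9)n²-(80/9)n-1120/3)
  6n³+22n²-280n-1176 = ((27/40)n+63/20)((80/9)n²-(80/9)n-1120/3) + (0)
Last nonzero remainder: (80/9)n²-(80/9)n-1120/3. Dividing through by 80/9 gives the monic gcd n²-n-42.
Then lcm(f, g) = f·g / gcd(f, g); expanding and making the result monic gives the answer.

n⁶+17n⁵+56n⁴-560n³-4896n²-13392n-12096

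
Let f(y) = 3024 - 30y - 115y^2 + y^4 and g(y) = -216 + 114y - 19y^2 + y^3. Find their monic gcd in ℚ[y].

54 - 15y + y^2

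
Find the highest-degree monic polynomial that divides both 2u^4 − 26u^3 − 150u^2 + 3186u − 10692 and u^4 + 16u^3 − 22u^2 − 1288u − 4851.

Euclidean algorithm in ℚ[u]:
  2u^4 − 26u^3 − 150u^2 + 3186u − 10692 = (2)(u^4 + 16u^3 − 22u^2 − 1288u − 4851) + (−58u^3 − 106u^2 + 5762u − 990)
  u^4 + 16u^3 − 22u^2 − 1288u − 4851 = (−(1/58)u − 411/1682)(−58u^3 − 106u^2 + 5762u − 990) + ((43264/841)u^2 + (86528/841)u − 4283136/841)
  −58u^3 − 106u^2 + 5762u − 990 = (−(24389/21632)u + 4205/21632)((43264/841)u^2 + (86528/841)u − 4283136/841) + (0)
Last nonzero remainder: (43264/841)u^2 + (86528/841)u − 4283136/841. Dividing through by 43264/841 gives the monic gcd u^2 + 2u − 99.

u^2 + 2u − 99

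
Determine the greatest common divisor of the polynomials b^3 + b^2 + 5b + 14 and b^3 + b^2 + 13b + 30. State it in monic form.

b + 2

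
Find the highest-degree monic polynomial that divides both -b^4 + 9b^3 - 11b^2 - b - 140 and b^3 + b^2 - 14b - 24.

b - 4

Apply the Euclidean algorithm:
  -b^4 + 9b^3 - 11b^2 - b - 140 = (-b + 10)(b^3 + b^2 - 14b - 24) + (-35b^2 + 115b + 100)
  b^3 + b^2 - 14b - 24 = (-(1/35)b - 6/49)(-35b^2 + 115b + 100) + ((144/49)b - 576/49)
  -35b^2 + 115b + 100 = (-(1715/144)b - 1225/144)((144/49)b - 576/49) + (0)
Last nonzero remainder: (144/49)b - 576/49. Dividing through by 144/49 gives the monic gcd b - 4.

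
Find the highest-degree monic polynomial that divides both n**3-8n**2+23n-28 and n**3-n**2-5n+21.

Repeated division with remainder:
  n**3-8n**2+23n-28 = (n**3-n**2-5n+21) + (-7n**2+28n-49)
  n**3-n**2-5n+21 = (-(1/7)n-3/7)(-7n**2+28n-49) + (0)
Last nonzero remainder: -7n**2+28n-49. Dividing through by -7 gives the monic gcd n**2-4n+7.

n**2-4n+7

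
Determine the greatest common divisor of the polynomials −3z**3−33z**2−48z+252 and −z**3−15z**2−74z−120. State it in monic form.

Repeated division with remainder:
  −3z**3−33z**2−48z+252 = (3)(−z**3−15z**2−74z−120) + (12z**2+174z+612)
  −z**3−15z**2−74z−120 = (−(1/12)z−1/24)(12z**2+174z+612) + (−(63/4)z−189/2)
  12z**2+174z+612 = (−(16/21)z−136/21)(−(63/4)z−189/2) + (0)
Last nonzero remainder: −(63/4)z−189/2. Dividing through by −63/4 gives the monic gcd z+6.

z+6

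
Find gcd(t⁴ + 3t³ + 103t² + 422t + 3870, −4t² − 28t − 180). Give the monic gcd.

t² + 7t + 45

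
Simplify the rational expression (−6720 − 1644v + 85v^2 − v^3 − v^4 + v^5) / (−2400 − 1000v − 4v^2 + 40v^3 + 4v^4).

(−336 + 69v − 10v^2 + v^3)/(−120 + 4v + 4v^2)

Euclidean algorithm in ℚ[v]:
  v^5 − v^4 − v^3 + 85v^2 − 1644v − 6720 = ((1/4)v − 11/4)(4v^4 + 40v^3 − 4v^2 − 1000v − 2400) + (110v^3 + 324v^2 − 3794v − 13320)
  4v^4 + 40v^3 − 4v^2 − 1000v − 2400 = ((2/55)v + 776/3025)(110v^3 + 324v^2 − 3794v − 13320) + ((153816/3025)v^2 + (1384344/3025)v + 615264/605)
  110v^3 + 324v^2 − 3794v − 13320 = ((166375/76908)v − 335775/25636)((153816/3025)v^2 + (1384344/3025)v + 615264/605) + (0)
Last nonzero remainder: (153816/3025)v^2 + (1384344/3025)v + 615264/605. Dividing through by 153816/3025 gives the monic gcd v^2 + 9v + 20.
Cancel v^2 + 9v + 20 from numerator and denominator to get the reduced form.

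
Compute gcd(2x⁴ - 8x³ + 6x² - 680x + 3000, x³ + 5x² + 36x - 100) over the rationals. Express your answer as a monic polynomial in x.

x² + 7x + 50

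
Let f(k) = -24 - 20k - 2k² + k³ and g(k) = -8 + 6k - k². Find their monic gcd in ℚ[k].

1

Repeated division with remainder:
  k³ - 2k² - 20k - 24 = (-k - 4)(-k² + 6k - 8) + (-4k - 56)
  -k² + 6k - 8 = ((1/4)k - 5)(-4k - 56) + (-288)
  -4k - 56 = ((1/72)k + 7/36)(-288) + (0)
The last nonzero remainder is the constant -288, so the polynomials are coprime and gcd = 1.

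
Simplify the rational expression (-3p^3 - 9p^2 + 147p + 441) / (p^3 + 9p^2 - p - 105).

(-3p^2 + 12p + 63)/(p^2 + 2p - 15)

Repeated division with remainder:
  -3p^3 - 9p^2 + 147p + 441 = (-3)(p^3 + 9p^2 - p - 105) + (18p^2 + 144p + 126)
  p^3 + 9p^2 - p - 105 = ((1/18)p + 1/18)(18p^2 + 144p + 126) + (-16p - 112)
  18p^2 + 144p + 126 = (-(9/8)p - 9/8)(-16p - 112) + (0)
Last nonzero remainder: -16p - 112. Dividing through by -16 gives the monic gcd p + 7.
Cancel p + 7 from numerator and denominator to get the reduced form.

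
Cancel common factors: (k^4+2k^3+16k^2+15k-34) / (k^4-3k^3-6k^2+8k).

(k^2+k+17)/(k^2-4k)

Apply the Euclidean algorithm:
  k^4+2k^3+16k^2+15k-34 = (k^4-3k^3-6k^2+8k) + (5k^3+22k^2+7k-34)
  k^4-3k^3-6k^2+8k = ((1/5)k-37/25)(5k^3+22k^2+7k-34) + ((629/25)k^2+(629/25)k-1258/25)
  5k^3+22k^2+7k-34 = ((125/629)k+25/37)((629/25)k^2+(629/25)k-1258/25) + (0)
Last nonzero remainder: (629/25)k^2+(629/25)k-1258/25. Dividing through by 629/25 gives the monic gcd k^2+k-2.
Cancel k^2+k-2 from numerator and denominator to get the reduced form.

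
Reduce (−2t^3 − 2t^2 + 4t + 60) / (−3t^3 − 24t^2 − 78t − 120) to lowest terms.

Euclidean algorithm in ℚ[t]:
  −2t^3 − 2t^2 + 4t + 60 = (2/3)(−3t^3 − 24t^2 − 78t − 120) + (14t^2 + 56t + 140)
  −3t^3 − 24t^2 − 78t − 120 = (−(3/14)t − 6/7)(14t^2 + 56t + 140) + (0)
Last nonzero remainder: 14t^2 + 56t + 140. Dividing through by 14 gives the monic gcd t^2 + 4t + 10.
Cancel t^2 + 4t + 10 from numerator and denominator to get the reduced form.

(2t − 6)/(3t + 12)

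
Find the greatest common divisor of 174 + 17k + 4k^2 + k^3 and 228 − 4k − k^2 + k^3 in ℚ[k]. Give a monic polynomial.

By polynomial division,
  k^3 + 4k^2 + 17k + 174 = (k^3 − k^2 − 4k + 228) + (5k^2 + 21k − 54)
  k^3 − k^2 − 4k + 228 = ((1/5)k − 26/25)(5k^2 + 21k − 54) + ((716/25)k + 4296/25)
  5k^2 + 21k − 54 = ((125/716)k − 225/716)((716/25)k + 4296/25) + (0)
Last nonzero remainder: (716/25)k + 4296/25. Dividing through by 716/25 gives the monic gcd k + 6.

6 + k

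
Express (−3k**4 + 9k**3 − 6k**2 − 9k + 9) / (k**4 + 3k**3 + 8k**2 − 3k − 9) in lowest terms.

(−3k**2 + 9k − 9)/(k**2 + 3k + 9)

By polynomial division,
  −3k**4 + 9k**3 − 6k**2 − 9k + 9 = (−3)(k**4 + 3k**3 + 8k**2 − 3k − 9) + (18k**3 + 18k**2 − 18k − 18)
  k**4 + 3k**3 + 8k**2 − 3k − 9 = ((1/18)k + 1/9)(18k**3 + 18k**2 − 18k − 18) + (7k**2 − 7)
  18k**3 + 18k**2 − 18k − 18 = ((18/7)k + 18/7)(7k**2 − 7) + (0)
Last nonzero remainder: 7k**2 − 7. Dividing through by 7 gives the monic gcd k**2 − 1.
Cancel k**2 − 1 from numerator and denominator to get the reduced form.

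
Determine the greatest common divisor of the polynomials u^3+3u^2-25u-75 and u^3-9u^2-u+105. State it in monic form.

Euclidean algorithm in ℚ[u]:
  u^3+3u^2-25u-75 = (u^3-9u^2-u+105) + (12u^2-24u-180)
  u^3-9u^2-u+105 = ((1/12)u-7/12)(12u^2-24u-180) + (0)
Last nonzero remainder: 12u^2-24u-180. Dividing through by 12 gives the monic gcd u^2-2u-15.

u^2-2u-15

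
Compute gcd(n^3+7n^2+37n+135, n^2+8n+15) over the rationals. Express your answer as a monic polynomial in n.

n+5

Repeated division with remainder:
  n^3+7n^2+37n+135 = (n-1)(n^2+8n+15) + (30n+150)
  n^2+8n+15 = ((1/30)n+1/10)(30n+150) + (0)
Last nonzero remainder: 30n+150. Dividing through by 30 gives the monic gcd n+5.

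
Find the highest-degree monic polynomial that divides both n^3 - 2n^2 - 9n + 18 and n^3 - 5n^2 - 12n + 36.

Euclidean algorithm in ℚ[n]:
  n^3 - 2n^2 - 9n + 18 = (n^3 - 5n^2 - 12n + 36) + (3n^2 + 3n - 18)
  n^3 - 5n^2 - 12n + 36 = ((1/3)n - 2)(3n^2 + 3n - 18) + (0)
Last nonzero remainder: 3n^2 + 3n - 18. Dividing through by 3 gives the monic gcd n^2 + n - 6.

n^2 + n - 6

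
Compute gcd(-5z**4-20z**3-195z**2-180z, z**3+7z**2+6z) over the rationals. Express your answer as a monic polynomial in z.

z**2+z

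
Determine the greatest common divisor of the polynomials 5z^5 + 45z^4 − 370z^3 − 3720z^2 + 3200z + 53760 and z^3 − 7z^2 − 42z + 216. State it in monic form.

Euclidean algorithm in ℚ[z]:
  5z^5 + 45z^4 − 370z^3 − 3720z^2 + 3200z + 53760 = (5z^2 + 80z + 400)(z^3 − 7z^2 − 42z + 216) + (1360z^2 + 2720z − 32640)
  z^3 − 7z^2 − 42z + 216 = ((1/1360)z − 9/1360)(1360z^2 + 2720z − 32640) + (0)
Last nonzero remainder: 1360z^2 + 2720z − 32640. Dividing through by 1360 gives the monic gcd z^2 + 2z − 24.

z^2 + 2z − 24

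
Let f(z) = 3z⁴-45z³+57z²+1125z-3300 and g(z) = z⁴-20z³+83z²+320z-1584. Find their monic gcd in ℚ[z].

z²-15z+44

Apply the Euclidean algorithm:
  3z⁴-45z³+57z²+1125z-3300 = (3)(z⁴-20z³+83z²+320z-1584) + (15z³-192z²+165z+1452)
  z⁴-20z³+83z²+320z-1584 = ((1/15)z-12/25)(15z³-192z²+165z+1452) + (-(504/25)z²+(1512/5)z-22176/25)
  15z³-192z²+165z+1452 = (-(125/168)z-275/168)(-(504/25)z²+(1512/5)z-22176/25) + (0)
Last nonzero remainder: -(504/25)z²+(1512/5)z-22176/25. Dividing through by -504/25 gives the monic gcd z²-15z+44.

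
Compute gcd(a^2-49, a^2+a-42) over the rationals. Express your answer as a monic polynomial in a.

Euclidean algorithm in ℚ[a]:
  a^2-49 = (a^2+a-42) + (-a-7)
  a^2+a-42 = (-a+6)(-a-7) + (0)
Last nonzero remainder: -a-7. Dividing through by -1 gives the monic gcd a+7.

a+7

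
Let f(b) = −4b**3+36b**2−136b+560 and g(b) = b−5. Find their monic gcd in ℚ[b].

Euclidean algorithm in ℚ[b]:
  −4b**3+36b**2−136b+560 = (−4b**2+16b−56)(b−5) + (280)
  b−5 = ((1/280)b−1/56)(280) + (0)
The last nonzero remainder is the constant 280, so the polynomials are coprime and gcd = 1.

1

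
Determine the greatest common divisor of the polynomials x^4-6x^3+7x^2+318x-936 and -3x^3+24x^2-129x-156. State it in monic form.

x^2-9x+52

Euclidean algorithm in ℚ[x]:
  x^4-6x^3+7x^2+318x-936 = (-(1/3)x-2/3)(-3x^3+24x^2-129x-156) + (-20x^2+180x-1040)
  -3x^3+24x^2-129x-156 = ((3/20)x+3/20)(-20x^2+180x-1040) + (0)
Last nonzero remainder: -20x^2+180x-1040. Dividing through by -20 gives the monic gcd x^2-9x+52.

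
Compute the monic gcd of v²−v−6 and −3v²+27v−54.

v−3

Apply the Euclidean algorithm:
  v²−v−6 = (−1/3)(−3v²+27v−54) + (8v−24)
  −3v²+27v−54 = (−(3/8)v+9/4)(8v−24) + (0)
Last nonzero remainder: 8v−24. Dividing through by 8 gives the monic gcd v−3.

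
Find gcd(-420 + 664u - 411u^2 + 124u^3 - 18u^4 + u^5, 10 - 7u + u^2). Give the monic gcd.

10 - 7u + u^2

By polynomial division,
  u^5 - 18u^4 + 124u^3 - 411u^2 + 664u - 420 = (u^3 - 11u^2 + 37u - 42)(u^2 - 7u + 10) + (0)
The last nonzero remainder u^2 - 7u + 10 is already monic.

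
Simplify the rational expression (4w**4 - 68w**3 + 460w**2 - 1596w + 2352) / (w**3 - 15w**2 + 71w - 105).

(4w**3 - 40w**2 + 180w - 336)/(w**2 - 8w + 15)

Apply the Euclidean algorithm:
  4w**4 - 68w**3 + 460w**2 - 1596w + 2352 = (4w - 8)(w**3 - 15w**2 + 71w - 105) + (56w**2 - 608w + 1512)
  w**3 - 15w**2 + 71w - 105 = ((1/56)w - 29/392)(56w**2 - 608w + 1512) + (-(48/49)w + 48/7)
  56w**2 - 608w + 1512 = (-(343/6)w + 441/2)(-(48/49)w + 48/7) + (0)
Last nonzero remainder: -(48/49)w + 48/7. Dividing through by -48/49 gives the monic gcd w - 7.
Cancel w - 7 from numerator and denominator to get the reduced form.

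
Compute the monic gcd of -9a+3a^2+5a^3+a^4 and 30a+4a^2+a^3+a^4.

3a+a^2

Apply the Euclidean algorithm:
  a^4+5a^3+3a^2-9a = (a^4+a^3+4a^2+30a) + (4a^3-a^2-39a)
  a^4+a^3+4a^2+30a = ((1/4)a+5/16)(4a^3-a^2-39a) + ((225/16)a^2+(675/16)a)
  4a^3-a^2-39a = ((64/225)a-208/225)((225/16)a^2+(675/16)a) + (0)
Last nonzero remainder: (225/16)a^2+(675/16)a. Dividing through by 225/16 gives the monic gcd a^2+3a.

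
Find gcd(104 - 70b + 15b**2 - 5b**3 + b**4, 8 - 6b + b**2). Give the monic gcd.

Euclidean algorithm in ℚ[b]:
  b**4 - 5b**3 + 15b**2 - 70b + 104 = (b**2 + b + 13)(b**2 - 6b + 8) + (0)
The last nonzero remainder b**2 - 6b + 8 is already monic.

8 - 6b + b**2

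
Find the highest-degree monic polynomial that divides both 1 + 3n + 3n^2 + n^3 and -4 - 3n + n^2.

1 + n

Apply the Euclidean algorithm:
  n^3 + 3n^2 + 3n + 1 = (n + 6)(n^2 - 3n - 4) + (25n + 25)
  n^2 - 3n - 4 = ((1/25)n - 4/25)(25n + 25) + (0)
Last nonzero remainder: 25n + 25. Dividing through by 25 gives the monic gcd n + 1.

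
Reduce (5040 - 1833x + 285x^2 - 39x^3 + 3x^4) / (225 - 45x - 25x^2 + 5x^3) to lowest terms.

Repeated division with remainder:
  3x^4 - 39x^3 + 285x^2 - 1833x + 5040 = ((3/5)x - 24/5)(5x^3 - 25x^2 - 45x + 225) + (192x^2 - 2184x + 6120)
  5x^3 - 25x^2 - 45x + 225 = ((5/192)x + 85/512)(192x^2 - 2184x + 6120) + ((10125/64)x - 50625/64)
  192x^2 - 2184x + 6120 = ((4096/3375)x - 8704/1125)((10125/64)x - 50625/64) + (0)
Last nonzero remainder: (10125/64)x - 50625/64. Dividing through by 10125/64 gives the monic gcd x - 5.
Cancel x - 5 from numerator and denominator to get the reduced form.

(-1008 + 165x - 24x^2 + 3x^3)/(-45 + 5x^2)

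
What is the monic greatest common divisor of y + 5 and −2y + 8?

1

Apply the Euclidean algorithm:
  y + 5 = (−1/2)(−2y + 8) + (9)
  −2y + 8 = (−(2/9)y + 8/9)(9) + (0)
The last nonzero remainder is the constant 9, so the polynomials are coprime and gcd = 1.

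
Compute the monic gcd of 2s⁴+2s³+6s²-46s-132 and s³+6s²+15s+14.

Apply the Euclidean algorithm:
  2s⁴+2s³+6s²-46s-132 = (2s-10)(s³+6s²+15s+14) + (36s²+76s+8)
  s³+6s²+15s+14 = ((1/36)s+35/324)(36s²+76s+8) + ((532/81)s+1064/81)
  36s²+76s+8 = ((729/133)s+81/133)((532/81)s+1064/81) + (0)
Last nonzero remainder: (532/81)s+1064/81. Dividing through by 532/81 gives the monic gcd s+2.

s+2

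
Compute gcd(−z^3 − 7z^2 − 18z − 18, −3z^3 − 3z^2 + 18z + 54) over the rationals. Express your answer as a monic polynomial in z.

z^2 + 4z + 6

Apply the Euclidean algorithm:
  −z^3 − 7z^2 − 18z − 18 = (1/3)(−3z^3 − 3z^2 + 18z + 54) + (−6z^2 − 24z − 36)
  −3z^3 − 3z^2 + 18z + 54 = ((1/2)z − 3/2)(−6z^2 − 24z − 36) + (0)
Last nonzero remainder: −6z^2 − 24z − 36. Dividing through by −6 gives the monic gcd z^2 + 4z + 6.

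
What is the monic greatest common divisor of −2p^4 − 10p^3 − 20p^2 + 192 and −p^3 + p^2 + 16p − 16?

p + 4

Repeated division with remainder:
  −2p^4 − 10p^3 − 20p^2 + 192 = (2p + 12)(−p^3 + p^2 + 16p − 16) + (−64p^2 − 160p + 384)
  −p^3 + p^2 + 16p − 16 = ((1/64)p − 7/128)(−64p^2 − 160p + 384) + ((5/4)p + 5)
  −64p^2 − 160p + 384 = (−(256/5)p + 384/5)((5/4)p + 5) + (0)
Last nonzero remainder: (5/4)p + 5. Dividing through by 5/4 gives the monic gcd p + 4.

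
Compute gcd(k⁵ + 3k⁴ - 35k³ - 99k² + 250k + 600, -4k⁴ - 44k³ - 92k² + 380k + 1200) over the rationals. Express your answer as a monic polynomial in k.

k³ + 6k² - 7k - 60

Apply the Euclidean algorithm:
  k⁵ + 3k⁴ - 35k³ - 99k² + 250k + 600 = (-(1/4)k + 2)(-4k⁴ - 44k³ - 92k² + 380k + 1200) + (30k³ + 180k² - 210k - 1800)
  -4k⁴ - 44k³ - 92k² + 380k + 1200 = (-(2/15)k - 2/3)(30k³ + 180k² - 210k - 1800) + (0)
Last nonzero remainder: 30k³ + 180k² - 210k - 1800. Dividing through by 30 gives the monic gcd k³ + 6k² - 7k - 60.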